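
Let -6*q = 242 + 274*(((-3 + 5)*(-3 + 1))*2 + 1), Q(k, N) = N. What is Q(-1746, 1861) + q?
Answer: 6421/3 ≈ 2140.3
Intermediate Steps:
q = 838/3 (q = -(242 + 274*(((-3 + 5)*(-3 + 1))*2 + 1))/6 = -(242 + 274*((2*(-2))*2 + 1))/6 = -(242 + 274*(-4*2 + 1))/6 = -(242 + 274*(-8 + 1))/6 = -(242 + 274*(-7))/6 = -(242 - 1918)/6 = -⅙*(-1676) = 838/3 ≈ 279.33)
Q(-1746, 1861) + q = 1861 + 838/3 = 6421/3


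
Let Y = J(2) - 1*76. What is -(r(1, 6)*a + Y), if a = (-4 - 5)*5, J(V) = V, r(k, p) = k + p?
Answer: 389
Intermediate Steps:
a = -45 (a = -9*5 = -45)
Y = -74 (Y = 2 - 1*76 = 2 - 76 = -74)
-(r(1, 6)*a + Y) = -((1 + 6)*(-45) - 74) = -(7*(-45) - 74) = -(-315 - 74) = -1*(-389) = 389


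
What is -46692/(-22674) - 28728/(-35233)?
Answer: 382746318/133145507 ≈ 2.8746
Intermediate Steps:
-46692/(-22674) - 28728/(-35233) = -46692*(-1/22674) - 28728*(-1/35233) = 7782/3779 + 28728/35233 = 382746318/133145507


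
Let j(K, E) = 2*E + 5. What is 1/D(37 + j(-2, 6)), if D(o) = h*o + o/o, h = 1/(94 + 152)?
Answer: 41/50 ≈ 0.82000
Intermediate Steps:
j(K, E) = 5 + 2*E
h = 1/246 ≈ 0.0040650
D(o) = 1 + o/246 (D(o) = o/246 + o/o = o/246 + 1 = 1 + o/246)
1/D(37 + j(-2, 6)) = 1/(1 + (37 + (5 + 2*6))/246) = 1/(1 + (37 + (5 + 12))/246) = 1/(1 + (37 + 17)/246) = 1/(1 + (1/246)*54) = 1/(1 + 9/41) = 1/(50/41) = 41/50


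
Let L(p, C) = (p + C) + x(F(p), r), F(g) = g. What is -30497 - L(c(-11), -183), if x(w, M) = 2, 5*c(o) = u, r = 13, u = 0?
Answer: -30316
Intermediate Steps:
c(o) = 0 (c(o) = (⅕)*0 = 0)
L(p, C) = 2 + C + p (L(p, C) = (p + C) + 2 = (C + p) + 2 = 2 + C + p)
-30497 - L(c(-11), -183) = -30497 - (2 - 183 + 0) = -30497 - 1*(-181) = -30497 + 181 = -30316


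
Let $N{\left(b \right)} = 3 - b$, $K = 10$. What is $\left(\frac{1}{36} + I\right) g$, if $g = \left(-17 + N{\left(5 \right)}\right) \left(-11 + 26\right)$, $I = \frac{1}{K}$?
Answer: $- \frac{437}{12} \approx -36.417$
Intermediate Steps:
$I = \frac{1}{10} \approx 0.1$
$g = -285$ ($g = \left(-17 + \left(3 - 5\right)\right) \left(-11 + 26\right) = \left(-17 + \left(3 - 5\right)\right) 15 = \left(-17 - 2\right) 15 = \left(-19\right) 15 = -285$)
$\left(\frac{1}{36} + I\right) g = \left(\frac{1}{36} + \frac{1}{10}\right) \left(-285\right) = \frac{23}{180} \left(-285\right) = - \frac{437}{12}$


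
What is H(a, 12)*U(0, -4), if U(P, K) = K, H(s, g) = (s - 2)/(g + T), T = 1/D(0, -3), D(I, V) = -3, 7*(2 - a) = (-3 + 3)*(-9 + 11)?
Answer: 0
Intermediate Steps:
a = 2 (a = 2 - (-3 + 3)*(-9 + 11)/7 = 2 - 0*2 = 2 - ⅐*0 = 2 + 0 = 2)
T = -⅓ (T = 1/(-3) = -⅓ ≈ -0.33333)
H(s, g) = (-2 + s)/(-⅓ + g) (H(s, g) = (s - 2)/(g - ⅓) = (-2 + s)/(-⅓ + g))
H(a, 12)*U(0, -4) = (3*(-2 + 2)/(-1 + 3*12))*(-4) = (3*0/(-1 + 36))*(-4) = (3*0/35)*(-4) = (3*(1/35)*0)*(-4) = 0*(-4) = 0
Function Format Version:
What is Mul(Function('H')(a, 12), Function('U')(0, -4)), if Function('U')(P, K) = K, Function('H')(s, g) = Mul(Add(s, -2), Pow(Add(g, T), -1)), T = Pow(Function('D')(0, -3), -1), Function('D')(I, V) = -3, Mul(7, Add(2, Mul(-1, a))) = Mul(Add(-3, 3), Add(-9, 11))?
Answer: 0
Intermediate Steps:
a = 2 (a = Add(2, Mul(Rational(-1, 7), Mul(Add(-3, 3), Add(-9, 11)))) = Add(2, Mul(Rational(-1, 7), Mul(0, 2))) = Add(2, Mul(Rational(-1, 7), 0)) = Add(2, 0) = 2)
T = Rational(-1, 3) (T = Pow(-3, -1) = Rational(-1, 3) ≈ -0.33333)
Function('H')(s, g) = Mul(Pow(Add(Rational(-1, 3), g), -1), Add(-2, s)) (Function('H')(s, g) = Mul(Add(s, -2), Pow(Add(g, Rational(-1, 3)), -1)) = Mul(Add(-2, s), Pow(Add(Rational(-1, 3), g), -1)) = Mul(Pow(Add(Rational(-1, 3), g), -1), Add(-2, s)))
Mul(Function('H')(a, 12), Function('U')(0, -4)) = Mul(Mul(3, Pow(Add(-1, Mul(3, 12)), -1), Add(-2, 2)), -4) = Mul(Mul(3, Pow(Add(-1, 36), -1), 0), -4) = Mul(Mul(3, Pow(35, -1), 0), -4) = Mul(Mul(3, Rational(1, 35), 0), -4) = Mul(0, -4) = 0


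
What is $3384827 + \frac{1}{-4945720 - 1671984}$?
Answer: $\frac{22399783177207}{6617704} \approx 3.3848 \cdot 10^{6}$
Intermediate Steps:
$3384827 + \frac{1}{-4945720 - 1671984} = 3384827 + \frac{1}{-6617704} = 3384827 - \frac{1}{6617704} = \frac{22399783177207}{6617704}$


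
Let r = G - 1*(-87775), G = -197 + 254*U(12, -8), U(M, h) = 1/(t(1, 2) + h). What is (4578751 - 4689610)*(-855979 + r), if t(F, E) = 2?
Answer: 85188859490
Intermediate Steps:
U(M, h) = 1/(2 + h)
G = -718/3 (G = -197 + 254/(2 - 8) = -197 + 254/(-6) = -197 + 254*(-1/6) = -197 - 127/3 = -718/3 ≈ -239.33)
r = 262607/3 (r = -718/3 - 1*(-87775) = -718/3 + 87775 = 262607/3 ≈ 87536.)
(4578751 - 4689610)*(-855979 + r) = (4578751 - 4689610)*(-855979 + 262607/3) = -110859*(-2305330/3) = 85188859490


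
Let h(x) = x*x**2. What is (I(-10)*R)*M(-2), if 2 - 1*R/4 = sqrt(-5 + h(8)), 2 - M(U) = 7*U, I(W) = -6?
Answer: -768 + 4992*sqrt(3) ≈ 7878.4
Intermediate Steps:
h(x) = x**3
M(U) = 2 - 7*U
R = 8 - 52*sqrt(3) (R = 8 - 4*sqrt(-5 + 8**3) = 8 - 4*sqrt(-5 + 512) = 8 - 52*sqrt(3) ≈ -82.067)
(I(-10)*R)*M(-2) = (-6*(8 - 52*sqrt(3)))*(2 - 7*(-2)) = (-48 + 312*sqrt(3))*(2 + 14) = (-48 + 312*sqrt(3))*16 = -768 + 4992*sqrt(3)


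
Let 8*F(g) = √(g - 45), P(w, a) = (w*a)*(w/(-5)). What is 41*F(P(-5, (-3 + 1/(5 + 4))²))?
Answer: 205*I*√281/72 ≈ 47.728*I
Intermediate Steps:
P(w, a) = -a*w²/5 (P(w, a) = (a*w)*(w*(-⅕)) = (a*w)*(-w/5) = -a*w²/5)
F(g) = √(-45 + g)/8 (F(g) = √(g - 45)/8 = √(-45 + g)/8)
41*F(P(-5, (-3 + 1/(5 + 4))²)) = 41*(√(-45 - ⅕*(-3 + 1/(5 + 4))²*(-5)²)/8) = 41*(√(-45 - ⅕*(-3 + 1/9)²*25)/8) = 41*(√(-45 - ⅕*(-3 + ⅑)²*25)/8) = 41*(√(-45 - ⅕*(-26/9)²*25)/8) = 41*(√(-45 - ⅕*676/81*25)/8) = 41*(√(-45 - 3380/81)/8) = 41*(√(-7025/81)/8) = 41*((5*I*√281/9)/8) = 41*(5*I*√281/72) = 205*I*√281/72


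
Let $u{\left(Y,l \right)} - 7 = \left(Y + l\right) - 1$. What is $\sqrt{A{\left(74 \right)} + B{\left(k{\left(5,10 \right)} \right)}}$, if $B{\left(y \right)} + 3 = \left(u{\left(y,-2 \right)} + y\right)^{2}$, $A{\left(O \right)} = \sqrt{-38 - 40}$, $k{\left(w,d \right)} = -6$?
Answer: $\sqrt{61 + i \sqrt{78}} \approx 7.8306 + 0.56393 i$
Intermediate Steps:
$u{\left(Y,l \right)} = 6 + Y + l$ ($u{\left(Y,l \right)} = 7 - \left(1 - Y - l\right) = 7 + \left(-1 + Y + l\right) = 6 + Y + l$)
$A{\left(O \right)} = i \sqrt{78}$ ($A{\left(O \right)} = \sqrt{-78} = i \sqrt{78}$)
$B{\left(y \right)} = -3 + \left(4 + 2 y\right)^{2}$ ($B{\left(y \right)} = -3 + \left(\left(6 + y - 2\right) + y\right)^{2} = -3 + \left(\left(4 + y\right) + y\right)^{2} = -3 + \left(4 + 2 y\right)^{2}$)
$\sqrt{A{\left(74 \right)} + B{\left(k{\left(5,10 \right)} \right)}} = \sqrt{i \sqrt{78} - \left(3 - 4 \left(2 - 6\right)^{2}\right)} = \sqrt{i \sqrt{78} - \left(3 - 4 \left(-4\right)^{2}\right)} = \sqrt{i \sqrt{78} + \left(-3 + 4 \cdot 16\right)} = \sqrt{i \sqrt{78} + \left(-3 + 64\right)} = \sqrt{i \sqrt{78} + 61} = \sqrt{61 + i \sqrt{78}}$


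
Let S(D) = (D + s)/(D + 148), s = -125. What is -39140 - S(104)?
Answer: -469679/12 ≈ -39140.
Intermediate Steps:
S(D) = (-125 + D)/(148 + D) (S(D) = (D - 125)/(D + 148) = (-125 + D)/(148 + D))
-39140 - S(104) = -39140 - (-125 + 104)/(148 + 104) = -39140 - (-21)/252 = -39140 - 1*(-1/12) = -39140 + 1/12 = -469679/12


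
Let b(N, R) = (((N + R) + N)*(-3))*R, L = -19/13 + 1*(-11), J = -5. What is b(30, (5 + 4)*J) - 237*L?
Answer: 64719/13 ≈ 4978.4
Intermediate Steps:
L = -162/13 (L = -19*1/13 - 11 = -19/13 - 11 = -162/13 ≈ -12.462)
b(N, R) = R*(-6*N - 3*R) (b(N, R) = ((R + 2*N)*(-3))*R = (-6*N - 3*R)*R = R*(-6*N - 3*R))
b(30, (5 + 4)*J) - 237*L = -3*(5 + 4)*(-5)*((5 + 4)*(-5) + 2*30) - 237*(-162/13) = -3*9*(-5)*(9*(-5) + 60) + 38394/13 = -3*(-45)*(-45 + 60) + 38394/13 = -3*(-45)*15 + 38394/13 = 2025 + 38394/13 = 64719/13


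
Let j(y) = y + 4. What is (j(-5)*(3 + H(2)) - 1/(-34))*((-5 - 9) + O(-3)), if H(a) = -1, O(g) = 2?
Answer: 402/17 ≈ 23.647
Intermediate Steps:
j(y) = 4 + y
(j(-5)*(3 + H(2)) - 1/(-34))*((-5 - 9) + O(-3)) = ((4 - 5)*(3 - 1) - 1/(-34))*((-5 - 9) + 2) = (-1*2 - 1*(-1/34))*(-14 + 2) = (-2 + 1/34)*(-12) = -67/34*(-12) = 402/17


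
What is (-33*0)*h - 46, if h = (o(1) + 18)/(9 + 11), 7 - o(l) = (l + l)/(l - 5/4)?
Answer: -46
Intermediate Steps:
o(l) = 7 - 2*l/(-5/4 + l) (o(l) = 7 - (l + l)/(l - 5/4) = 7 - 2*l/(l - 5*¼) = 7 - 2*l/(l - 5/4) = 7 - 2*l/(-5/4 + l))
h = 33/20 (h = (5*(-7 + 4*1)/(-5 + 4*1) + 18)/(9 + 11) = (5*(-7 + 4)/(-5 + 4) + 18)/20 = (5*(-3)/(-1) + 18)*(1/20) = (5*(-1)*(-3) + 18)*(1/20) = (15 + 18)*(1/20) = 33*(1/20) = 33/20 ≈ 1.6500)
(-33*0)*h - 46 = -33*0*(33/20) - 46 = 0*(33/20) - 46 = 0 - 46 = -46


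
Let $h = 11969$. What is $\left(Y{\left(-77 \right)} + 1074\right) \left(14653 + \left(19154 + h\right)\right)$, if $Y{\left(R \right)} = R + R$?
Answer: $42113920$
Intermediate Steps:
$Y{\left(R \right)} = 2 R$
$\left(Y{\left(-77 \right)} + 1074\right) \left(14653 + \left(19154 + h\right)\right) = \left(2 \left(-77\right) + 1074\right) \left(14653 + \left(19154 + 11969\right)\right) = \left(-154 + 1074\right) \left(14653 + 31123\right) = 920 \cdot 45776 = 42113920$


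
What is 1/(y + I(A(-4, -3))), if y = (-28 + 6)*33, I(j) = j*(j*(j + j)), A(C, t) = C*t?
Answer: 1/2730 ≈ 0.00036630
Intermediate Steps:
I(j) = 2*j³ (I(j) = j*(j*(2*j)) = j*(2*j²) = 2*j³)
y = -726 (y = -22*33 = -726)
1/(y + I(A(-4, -3))) = 1/(-726 + 2*(-4*(-3))³) = 1/(-726 + 2*12³) = 1/(-726 + 2*1728) = 1/(-726 + 3456) = 1/2730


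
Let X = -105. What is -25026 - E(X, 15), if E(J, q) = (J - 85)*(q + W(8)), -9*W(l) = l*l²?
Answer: -296864/9 ≈ -32985.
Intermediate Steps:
W(l) = -l³/9 (W(l) = -l*l²/9 = -l³/9)
E(J, q) = (-85 + J)*(-512/9 + q) (E(J, q) = (J - 85)*(q - ⅑*8³) = (-85 + J)*(q - ⅑*512) = (-85 + J)*(q - 512/9) = (-85 + J)*(-512/9 + q))
-25026 - E(X, 15) = -25026 - (43520/9 - 85*15 - 512/9*(-105) - 105*15) = -25026 - (43520/9 - 1275 + 17920/3 - 1575) = -25026 - 1*71630/9 = -25026 - 71630/9 = -296864/9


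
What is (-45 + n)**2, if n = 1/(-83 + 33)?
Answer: 5067001/2500 ≈ 2026.8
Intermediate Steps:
n = -1/50 (n = 1/(-50) = -1/50 ≈ -0.020000)
(-45 + n)**2 = (-45 - 1/50)**2 = (-2251/50)**2 = 5067001/2500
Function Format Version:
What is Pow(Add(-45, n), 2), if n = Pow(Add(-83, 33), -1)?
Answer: Rational(5067001, 2500) ≈ 2026.8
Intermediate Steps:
n = Rational(-1, 50) (n = Pow(-50, -1) = Rational(-1, 50) ≈ -0.020000)
Pow(Add(-45, n), 2) = Pow(Add(-45, Rational(-1, 50)), 2) = Pow(Rational(-2251, 50), 2) = Rational(5067001, 2500)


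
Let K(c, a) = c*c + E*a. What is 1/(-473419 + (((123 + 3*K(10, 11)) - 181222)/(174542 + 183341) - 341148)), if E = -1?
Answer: -357883/291519862493 ≈ -1.2276e-6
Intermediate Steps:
K(c, a) = c² - a (K(c, a) = c*c - a = c² - a)
1/(-473419 + (((123 + 3*K(10, 11)) - 181222)/(174542 + 183341) - 341148)) = 1/(-473419 + (((123 + 3*(10² - 1*11)) - 181222)/(174542 + 183341) - 341148)) = 1/(-473419 + (((123 + 3*(100 - 11)) - 181222)/357883 - 341148)) = 1/(-473419 + (((123 + 3*89) - 181222)*(1/357883) - 341148)) = 1/(-473419 + (((123 + 267) - 181222)*(1/357883) - 341148)) = 1/(-473419 + ((390 - 181222)*(1/357883) - 341148)) = 1/(-473419 + (-180832*1/357883 - 341148)) = 1/(-473419 + (-180832/357883 - 341148)) = 1/(-473419 - 122091250516/357883) = 1/(-291519862493/357883) = -357883/291519862493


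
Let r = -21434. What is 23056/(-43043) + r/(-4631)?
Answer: 74164666/18121103 ≈ 4.0927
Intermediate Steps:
23056/(-43043) + r/(-4631) = 23056/(-43043) - 21434/(-4631) = 23056*(-1/43043) - 21434*(-1/4631) = -2096/3913 + 21434/4631 = 74164666/18121103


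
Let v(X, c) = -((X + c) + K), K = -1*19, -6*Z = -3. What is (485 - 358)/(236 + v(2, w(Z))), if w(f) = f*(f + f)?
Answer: 254/505 ≈ 0.50297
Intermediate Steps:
Z = 1/2 (Z = -1/6*(-3) = 1/2 ≈ 0.50000)
K = -19
w(f) = 2*f**2 (w(f) = f*(2*f) = 2*f**2)
v(X, c) = 19 - X - c (v(X, c) = -((X + c) - 19) = -(-19 + X + c) = 19 - X - c)
(485 - 358)/(236 + v(2, w(Z))) = (485 - 358)/(236 + (19 - 1*2 - 2*(1/2)**2)) = 127/(236 + (19 - 2 - 2/4)) = 127/(236 + (19 - 2 - 1*1/2)) = 127/(236 + (19 - 2 - 1/2)) = 127/(236 + 33/2) = 127/(505/2) = 127*(2/505) = 254/505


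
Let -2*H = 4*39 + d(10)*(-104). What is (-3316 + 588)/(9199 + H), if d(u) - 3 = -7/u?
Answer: -13640/46203 ≈ -0.29522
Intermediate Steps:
d(u) = 3 - 7/u
H = 208/5 (H = -(4*39 + (3 - 7/10)*(-104))/2 = -(156 + (3 - 7*⅒)*(-104))/2 = -(156 + (3 - 7/10)*(-104))/2 = -(156 + (23/10)*(-104))/2 = -(156 - 1196/5)/2 = -½*(-416/5) = 208/5 ≈ 41.600)
(-3316 + 588)/(9199 + H) = (-3316 + 588)/(9199 + 208/5) = -2728/46203/5 = -2728*5/46203 = -13640/46203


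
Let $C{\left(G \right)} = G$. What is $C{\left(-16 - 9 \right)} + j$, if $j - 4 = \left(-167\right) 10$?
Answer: $-1691$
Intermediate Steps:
$j = -1666$ ($j = 4 - 1670 = -1666$)
$C{\left(-16 - 9 \right)} + j = \left(-16 - 9\right) - 1666 = -25 - 1666 = -1691$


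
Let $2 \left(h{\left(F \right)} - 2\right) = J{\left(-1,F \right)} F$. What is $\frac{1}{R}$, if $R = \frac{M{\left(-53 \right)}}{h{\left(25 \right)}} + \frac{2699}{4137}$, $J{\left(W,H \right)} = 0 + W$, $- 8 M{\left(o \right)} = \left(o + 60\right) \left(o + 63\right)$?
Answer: $\frac{8274}{12293} \approx 0.67307$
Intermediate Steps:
$M{\left(o \right)} = - \frac{\left(60 + o\right) \left(63 + o\right)}{8}$ ($M{\left(o \right)} = - \frac{\left(o + 60\right) \left(o + 63\right)}{8} = - \frac{\left(60 + o\right) \left(63 + o\right)}{8}$)
$J{\left(W,H \right)} = W$
$h{\left(F \right)} = 2 - \frac{F}{2}$ ($h{\left(F \right)} = 2 + \frac{\left(-1\right) F}{2} = 2 - \frac{F}{2}$)
$R = \frac{12293}{8274}$ ($R = \frac{- \frac{945}{2} - - \frac{6519}{8} - \frac{\left(-53\right)^{2}}{8}}{2 - \frac{25}{2}} + \frac{2699}{4137} = \frac{- \frac{945}{2} + \frac{6519}{8} - \frac{2809}{8}}{2 - \frac{25}{2}} + 2699 \cdot \frac{1}{4137} = \frac{- \frac{945}{2} + \frac{6519}{8} - \frac{2809}{8}}{- \frac{21}{2}} + \frac{2699}{4137} = \left(- \frac{35}{4}\right) \left(- \frac{2}{21}\right) + \frac{2699}{4137} = \frac{5}{6} + \frac{2699}{4137} = \frac{12293}{8274} \approx 1.4857$)
$\frac{1}{R} = \frac{1}{\frac{12293}{8274}} = \frac{8274}{12293}$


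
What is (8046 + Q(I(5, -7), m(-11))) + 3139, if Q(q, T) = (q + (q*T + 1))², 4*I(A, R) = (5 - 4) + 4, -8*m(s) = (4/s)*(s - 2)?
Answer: 86634329/7744 ≈ 11187.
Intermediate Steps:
m(s) = -(-2 + s)/(2*s) (m(s) = -4/s*(s - 2)/8 = -4/s*(-2 + s)/8 = -(-2 + s)/(2*s))
I(A, R) = 5/4 (I(A, R) = ((5 - 4) + 4)/4 = (1 + 4)/4 = (¼)*5 = 5/4)
Q(q, T) = (1 + q + T*q)² (Q(q, T) = (q + (T*q + 1))² = (q + (1 + T*q))² = (1 + q + T*q)²)
(8046 + Q(I(5, -7), m(-11))) + 3139 = (8046 + (1 + 5/4 + ((½)*(2 - 1*(-11))/(-11))*(5/4))²) + 3139 = (8046 + (1 + 5/4 + ((½)*(-1/11)*(2 + 11))*(5/4))²) + 3139 = (8046 + (1 + 5/4 + ((½)*(-1/11)*13)*(5/4))²) + 3139 = (8046 + (1 + 5/4 - 13/22*5/4)²) + 3139 = (8046 + (1 + 5/4 - 65/88)²) + 3139 = (8046 + (133/88)²) + 3139 = (8046 + 17689/7744) + 3139 = 62325913/7744 + 3139 = 86634329/7744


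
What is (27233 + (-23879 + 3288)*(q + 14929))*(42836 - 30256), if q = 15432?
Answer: -7864212364440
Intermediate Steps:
(27233 + (-23879 + 3288)*(q + 14929))*(42836 - 30256) = (27233 + (-23879 + 3288)*(15432 + 14929))*(42836 - 30256) = (27233 - 20591*30361)*12580 = (27233 - 625163351)*12580 = -625136118*12580 = -7864212364440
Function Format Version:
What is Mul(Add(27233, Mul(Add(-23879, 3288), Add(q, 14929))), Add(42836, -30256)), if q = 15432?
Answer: -7864212364440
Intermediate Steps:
Mul(Add(27233, Mul(Add(-23879, 3288), Add(q, 14929))), Add(42836, -30256)) = Mul(Add(27233, Mul(Add(-23879, 3288), Add(15432, 14929))), Add(42836, -30256)) = Mul(Add(27233, Mul(-20591, 30361)), 12580) = Mul(Add(27233, -625163351), 12580) = Mul(-625136118, 12580) = -7864212364440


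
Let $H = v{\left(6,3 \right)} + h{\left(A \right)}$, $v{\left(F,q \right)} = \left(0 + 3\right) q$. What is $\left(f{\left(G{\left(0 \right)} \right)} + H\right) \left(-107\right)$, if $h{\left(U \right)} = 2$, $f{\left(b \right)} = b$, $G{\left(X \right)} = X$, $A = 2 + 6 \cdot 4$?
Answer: $-1177$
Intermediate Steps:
$v{\left(F,q \right)} = 3 q$
$A = 26$ ($A = 2 + 24 = 26$)
$H = 11$ ($H = 3 \cdot 3 + 2 = 9 + 2 = 11$)
$\left(f{\left(G{\left(0 \right)} \right)} + H\right) \left(-107\right) = \left(0 + 11\right) \left(-107\right) = 11 \left(-107\right) = -1177$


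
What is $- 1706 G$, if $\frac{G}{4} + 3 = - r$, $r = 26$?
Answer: $197896$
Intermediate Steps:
$G = -116$ ($G = -12 + 4 \left(\left(-1\right) 26\right) = -12 + 4 \left(-26\right) = -12 - 104 = -116$)
$- 1706 G = \left(-1706\right) \left(-116\right) = 197896$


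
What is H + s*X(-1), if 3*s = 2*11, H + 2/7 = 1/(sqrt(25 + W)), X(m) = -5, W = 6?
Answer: -776/21 + sqrt(31)/31 ≈ -36.773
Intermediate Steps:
H = -2/7 + sqrt(31)/31 (H = -2/7 + 1/(sqrt(25 + 6)) = -2/7 + 1/(sqrt(31)) = -2/7 + sqrt(31)/31 ≈ -0.10611)
s = 22/3 (s = (2*11)/3 = (1/3)*22 = 22/3 ≈ 7.3333)
H + s*X(-1) = (-2/7 + sqrt(31)/31) + (22/3)*(-5) = (-2/7 + sqrt(31)/31) - 110/3 = -776/21 + sqrt(31)/31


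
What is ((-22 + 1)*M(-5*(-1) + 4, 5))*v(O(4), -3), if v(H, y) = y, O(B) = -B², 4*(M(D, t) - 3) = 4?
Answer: 252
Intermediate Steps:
M(D, t) = 4 (M(D, t) = 3 + (¼)*4 = 3 + 1 = 4)
((-22 + 1)*M(-5*(-1) + 4, 5))*v(O(4), -3) = ((-22 + 1)*4)*(-3) = -21*4*(-3) = -84*(-3) = 252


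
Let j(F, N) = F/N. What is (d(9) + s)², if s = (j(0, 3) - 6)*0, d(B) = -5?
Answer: 25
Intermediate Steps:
j(F, N) = F/N
s = 0 (s = (0/3 - 6)*0 = (0*(⅓) - 6)*0 = (0 - 6)*0 = -6*0 = 0)
(d(9) + s)² = (-5 + 0)² = (-5)² = 25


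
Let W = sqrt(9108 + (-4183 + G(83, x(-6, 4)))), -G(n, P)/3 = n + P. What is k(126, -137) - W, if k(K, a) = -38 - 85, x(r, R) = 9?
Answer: -123 - sqrt(4649) ≈ -191.18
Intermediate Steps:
G(n, P) = -3*P - 3*n (G(n, P) = -3*(n + P) = -3*(P + n) = -3*P - 3*n)
k(K, a) = -123
W = sqrt(4649) (W = sqrt(9108 + (-4183 + (-3*9 - 3*83))) = sqrt(9108 + (-4183 + (-27 - 249))) = sqrt(9108 + (-4183 - 276)) = sqrt(9108 - 4459) = sqrt(4649) ≈ 68.184)
k(126, -137) - W = -123 - sqrt(4649)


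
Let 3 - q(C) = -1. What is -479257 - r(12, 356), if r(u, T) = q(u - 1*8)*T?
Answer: -480681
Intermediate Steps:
q(C) = 4 (q(C) = 3 - 1*(-1) = 3 + 1 = 4)
r(u, T) = 4*T
-479257 - r(12, 356) = -479257 - 4*356 = -479257 - 1*1424 = -479257 - 1424 = -480681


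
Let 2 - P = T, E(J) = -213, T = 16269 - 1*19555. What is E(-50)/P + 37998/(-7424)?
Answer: -2635807/508544 ≈ -5.1830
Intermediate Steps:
T = -3286 (T = 16269 - 19555 = -3286)
P = 3288 (P = 2 - 1*(-3286) = 2 + 3286 = 3288)
E(-50)/P + 37998/(-7424) = -213/3288 + 37998/(-7424) = -213*1/3288 + 37998*(-1/7424) = -71/1096 - 18999/3712 = -2635807/508544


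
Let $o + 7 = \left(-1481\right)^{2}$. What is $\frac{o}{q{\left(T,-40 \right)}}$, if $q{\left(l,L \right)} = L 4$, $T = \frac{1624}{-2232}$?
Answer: $- \frac{1096677}{80} \approx -13708.0$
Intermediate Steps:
$T = - \frac{203}{279}$ ($T = 1624 \left(- \frac{1}{2232}\right) = - \frac{203}{279} \approx -0.7276$)
$o = 2193354$ ($o = -7 + \left(-1481\right)^{2} = -7 + 2193361 = 2193354$)
$q{\left(l,L \right)} = 4 L$
$\frac{o}{q{\left(T,-40 \right)}} = \frac{2193354}{4 \left(-40\right)} = \frac{2193354}{-160} = 2193354 \left(- \frac{1}{160}\right) = - \frac{1096677}{80}$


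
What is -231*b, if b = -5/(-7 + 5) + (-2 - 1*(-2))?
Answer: -1155/2 ≈ -577.50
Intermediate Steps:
b = 5/2 (b = -5/(-2) + (-2 + 2) = -5*(-½) + 0 = 5/2 + 0 = 5/2 ≈ 2.5000)
-231*b = -231*5/2 = -1155/2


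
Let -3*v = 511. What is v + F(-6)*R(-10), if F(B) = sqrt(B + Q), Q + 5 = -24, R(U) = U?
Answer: -511/3 - 10*I*sqrt(35) ≈ -170.33 - 59.161*I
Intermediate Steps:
v = -511/3 (v = -1/3*511 = -511/3 ≈ -170.33)
Q = -29 (Q = -5 - 24 = -29)
F(B) = sqrt(-29 + B) (F(B) = sqrt(B - 29) = sqrt(-29 + B))
v + F(-6)*R(-10) = -511/3 + sqrt(-29 - 6)*(-10) = -511/3 + sqrt(-35)*(-10) = -511/3 + (I*sqrt(35))*(-10) = -511/3 - 10*I*sqrt(35)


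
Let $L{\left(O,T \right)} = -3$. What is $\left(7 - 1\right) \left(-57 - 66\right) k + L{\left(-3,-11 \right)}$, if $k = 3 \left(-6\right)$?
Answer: $13281$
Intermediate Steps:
$k = -18$
$\left(7 - 1\right) \left(-57 - 66\right) k + L{\left(-3,-11 \right)} = \left(7 - 1\right) \left(-57 - 66\right) \left(-18\right) - 3 = 6 \left(-123\right) \left(-18\right) - 3 = \left(-738\right) \left(-18\right) - 3 = 13284 - 3 = 13281$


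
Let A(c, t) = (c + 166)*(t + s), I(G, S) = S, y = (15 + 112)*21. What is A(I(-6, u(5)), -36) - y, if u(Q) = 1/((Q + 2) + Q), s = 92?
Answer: 19901/3 ≈ 6633.7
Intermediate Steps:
y = 2667 (y = 127*21 = 2667)
u(Q) = 1/(2 + 2*Q) (u(Q) = 1/((2 + Q) + Q) = 1/(2 + 2*Q))
A(c, t) = (92 + t)*(166 + c) (A(c, t) = (c + 166)*(t + 92) = (166 + c)*(92 + t) = (92 + t)*(166 + c))
A(I(-6, u(5)), -36) - y = (15272 + 92*(1/(2*(1 + 5))) + 166*(-36) + (1/(2*(1 + 5)))*(-36)) - 1*2667 = (15272 + 92*((1/2)/6) - 5976 + ((1/2)/6)*(-36)) - 2667 = (15272 + 92*((1/2)*(1/6)) - 5976 + ((1/2)*(1/6))*(-36)) - 2667 = (15272 + 92*(1/12) - 5976 + (1/12)*(-36)) - 2667 = (15272 + 23/3 - 5976 - 3) - 2667 = 27902/3 - 2667 = 19901/3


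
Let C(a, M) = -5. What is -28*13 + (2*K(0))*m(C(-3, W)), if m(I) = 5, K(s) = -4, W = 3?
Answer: -404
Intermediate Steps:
-28*13 + (2*K(0))*m(C(-3, W)) = -28*13 + (2*(-4))*5 = -364 - 8*5 = -364 - 40 = -404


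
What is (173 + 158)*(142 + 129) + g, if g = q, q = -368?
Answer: 89333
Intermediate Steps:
g = -368
(173 + 158)*(142 + 129) + g = (173 + 158)*(142 + 129) - 368 = 331*271 - 368 = 89701 - 368 = 89333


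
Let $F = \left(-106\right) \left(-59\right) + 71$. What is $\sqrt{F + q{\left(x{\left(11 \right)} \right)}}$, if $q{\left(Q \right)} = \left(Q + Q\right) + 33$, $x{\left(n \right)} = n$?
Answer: $2 \sqrt{1595} \approx 79.875$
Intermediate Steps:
$q{\left(Q \right)} = 33 + 2 Q$ ($q{\left(Q \right)} = 2 Q + 33 = 33 + 2 Q$)
$F = 6325$ ($F = 6254 + 71 = 6325$)
$\sqrt{F + q{\left(x{\left(11 \right)} \right)}} = \sqrt{6325 + \left(33 + 2 \cdot 11\right)} = \sqrt{6325 + \left(33 + 22\right)} = \sqrt{6325 + 55} = \sqrt{6380} = 2 \sqrt{1595}$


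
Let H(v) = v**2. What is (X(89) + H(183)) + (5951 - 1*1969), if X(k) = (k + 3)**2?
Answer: 45935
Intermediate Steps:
X(k) = (3 + k)**2
(X(89) + H(183)) + (5951 - 1*1969) = ((3 + 89)**2 + 183**2) + (5951 - 1*1969) = (92**2 + 33489) + (5951 - 1969) = (8464 + 33489) + 3982 = 41953 + 3982 = 45935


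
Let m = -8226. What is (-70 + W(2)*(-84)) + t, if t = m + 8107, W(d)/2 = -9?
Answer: 1323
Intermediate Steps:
W(d) = -18 (W(d) = 2*(-9) = -18)
t = -119 (t = -8226 + 8107 = -119)
(-70 + W(2)*(-84)) + t = (-70 - 18*(-84)) - 119 = (-70 + 1512) - 119 = 1442 - 119 = 1323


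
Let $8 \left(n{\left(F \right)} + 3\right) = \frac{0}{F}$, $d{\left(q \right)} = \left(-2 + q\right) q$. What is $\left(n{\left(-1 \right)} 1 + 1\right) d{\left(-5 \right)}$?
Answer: $-70$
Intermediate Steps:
$d{\left(q \right)} = q \left(-2 + q\right)$
$n{\left(F \right)} = -3$ ($n{\left(F \right)} = -3 + \frac{0 \frac{1}{F}}{8} = -3 + \frac{1}{8} \cdot 0 = -3 + 0 = -3$)
$\left(n{\left(-1 \right)} 1 + 1\right) d{\left(-5 \right)} = \left(\left(-3\right) 1 + 1\right) \left(- 5 \left(-2 - 5\right)\right) = \left(-3 + 1\right) \left(\left(-5\right) \left(-7\right)\right) = \left(-2\right) 35 = -70$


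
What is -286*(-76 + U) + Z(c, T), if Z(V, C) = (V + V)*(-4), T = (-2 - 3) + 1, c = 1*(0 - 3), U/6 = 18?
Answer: -9128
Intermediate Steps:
U = 108 (U = 6*18 = 108)
c = -3 (c = 1*(-3) = -3)
T = -4 (T = -5 + 1 = -4)
Z(V, C) = -8*V (Z(V, C) = (2*V)*(-4) = -8*V)
-286*(-76 + U) + Z(c, T) = -286*(-76 + 108) - 8*(-3) = -286*32 + 24 = -9152 + 24 = -9128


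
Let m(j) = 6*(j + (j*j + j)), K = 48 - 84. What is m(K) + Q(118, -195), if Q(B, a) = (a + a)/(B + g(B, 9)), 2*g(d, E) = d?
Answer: 433166/59 ≈ 7341.8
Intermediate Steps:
K = -36
g(d, E) = d/2
m(j) = 6*j² + 12*j (m(j) = 6*(j + (j² + j)) = 6*(j + (j + j²)) = 6*(j² + 2*j) = 6*j² + 12*j)
Q(B, a) = 4*a/(3*B) (Q(B, a) = (a + a)/(B + B/2) = (2*a)/((3*B/2)) = (2*a)*(2/(3*B)) = 4*a/(3*B))
m(K) + Q(118, -195) = 6*(-36)*(2 - 36) + (4/3)*(-195)/118 = 6*(-36)*(-34) + (4/3)*(-195)*(1/118) = 7344 - 130/59 = 433166/59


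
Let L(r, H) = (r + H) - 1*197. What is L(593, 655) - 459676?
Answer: -458625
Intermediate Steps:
L(r, H) = -197 + H + r (L(r, H) = (H + r) - 197 = -197 + H + r)
L(593, 655) - 459676 = (-197 + 655 + 593) - 459676 = 1051 - 459676 = -458625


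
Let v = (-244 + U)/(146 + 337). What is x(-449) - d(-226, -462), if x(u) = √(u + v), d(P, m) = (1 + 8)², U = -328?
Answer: -81 + I*√105023037/483 ≈ -81.0 + 21.218*I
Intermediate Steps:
d(P, m) = 81 (d(P, m) = 9² = 81)
v = -572/483 (v = (-244 - 328)/(146 + 337) = -572/483 ≈ -1.1843)
x(u) = √(-572/483 + u) (x(u) = √(u - 572/483) = √(-572/483 + u))
x(-449) - d(-226, -462) = √(-276276 + 233289*(-449))/483 - 1*81 = √(-276276 - 104746761)/483 - 81 = √(-105023037)/483 - 81 = (I*√105023037)/483 - 81 = I*√105023037/483 - 81 = -81 + I*√105023037/483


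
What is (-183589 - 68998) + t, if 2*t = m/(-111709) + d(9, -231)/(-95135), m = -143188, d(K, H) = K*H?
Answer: -5368690355456019/21254871430 ≈ -2.5259e+5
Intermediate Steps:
d(K, H) = H*K
t = 13854433391/21254871430 (t = (-143188/(-111709) - 231*9/(-95135))/2 = (-143188*(-1/111709) - 2079*(-1/95135))/2 = (143188/111709 + 2079/95135)/2 = (½)*(13854433391/10627435715) = 13854433391/21254871430 ≈ 0.65182)
(-183589 - 68998) + t = (-183589 - 68998) + 13854433391/21254871430 = -252587 + 13854433391/21254871430 = -5368690355456019/21254871430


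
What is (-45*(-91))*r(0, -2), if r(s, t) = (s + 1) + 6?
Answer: 28665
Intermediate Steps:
r(s, t) = 7 + s (r(s, t) = (1 + s) + 6 = 7 + s)
(-45*(-91))*r(0, -2) = (-45*(-91))*(7 + 0) = 4095*7 = 28665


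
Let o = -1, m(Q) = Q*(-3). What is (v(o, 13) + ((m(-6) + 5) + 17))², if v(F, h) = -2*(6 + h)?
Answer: 4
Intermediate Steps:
m(Q) = -3*Q
v(F, h) = -12 - 2*h
(v(o, 13) + ((m(-6) + 5) + 17))² = ((-12 - 2*13) + ((-3*(-6) + 5) + 17))² = ((-12 - 26) + ((18 + 5) + 17))² = (-38 + (23 + 17))² = (-38 + 40)² = 2² = 4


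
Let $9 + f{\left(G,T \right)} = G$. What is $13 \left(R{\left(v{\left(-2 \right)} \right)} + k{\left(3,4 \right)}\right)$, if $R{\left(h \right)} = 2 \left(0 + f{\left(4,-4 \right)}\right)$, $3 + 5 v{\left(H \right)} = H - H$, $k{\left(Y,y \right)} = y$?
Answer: $-78$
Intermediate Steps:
$f{\left(G,T \right)} = -9 + G$
$v{\left(H \right)} = - \frac{3}{5}$ ($v{\left(H \right)} = - \frac{3}{5} + \frac{H - H}{5} = - \frac{3}{5} + \frac{1}{5} \cdot 0 = - \frac{3}{5} + 0 = - \frac{3}{5}$)
$R{\left(h \right)} = -10$ ($R{\left(h \right)} = 2 \left(0 + \left(-9 + 4\right)\right) = 2 \left(0 - 5\right) = 2 \left(-5\right) = -10$)
$13 \left(R{\left(v{\left(-2 \right)} \right)} + k{\left(3,4 \right)}\right) = 13 \left(-10 + 4\right) = 13 \left(-6\right) = -78$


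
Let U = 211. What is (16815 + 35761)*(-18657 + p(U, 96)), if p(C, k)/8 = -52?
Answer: -1002782048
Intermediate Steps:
p(C, k) = -416 (p(C, k) = 8*(-52) = -416)
(16815 + 35761)*(-18657 + p(U, 96)) = (16815 + 35761)*(-18657 - 416) = 52576*(-19073) = -1002782048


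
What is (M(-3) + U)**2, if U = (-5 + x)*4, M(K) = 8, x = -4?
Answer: 784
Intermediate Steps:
U = -36 (U = (-5 - 4)*4 = -9*4 = -36)
(M(-3) + U)**2 = (8 - 36)**2 = (-28)**2 = 784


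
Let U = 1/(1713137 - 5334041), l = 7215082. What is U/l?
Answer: -1/26125119274128 ≈ -3.8277e-14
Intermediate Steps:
U = -1/3620904 (U = 1/(-3620904) = -1/3620904 ≈ -2.7617e-7)
U/l = -1/3620904/7215082 = -1/3620904*1/7215082 = -1/26125119274128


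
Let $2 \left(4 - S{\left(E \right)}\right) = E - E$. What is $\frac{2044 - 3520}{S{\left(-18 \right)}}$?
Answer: $-369$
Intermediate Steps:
$S{\left(E \right)} = 4$ ($S{\left(E \right)} = 4 - \frac{E - E}{2} = 4 - 0 = 4 + 0 = 4$)
$\frac{2044 - 3520}{S{\left(-18 \right)}} = \frac{2044 - 3520}{4} = \left(-1476\right) \frac{1}{4} = -369$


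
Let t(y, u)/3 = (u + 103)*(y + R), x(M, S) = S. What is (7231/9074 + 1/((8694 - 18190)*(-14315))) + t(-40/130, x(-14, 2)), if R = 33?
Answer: 6351708732859757/616738183880 ≈ 10299.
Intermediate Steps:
t(y, u) = 3*(33 + y)*(103 + u) (t(y, u) = 3*((u + 103)*(y + 33)) = 3*((103 + u)*(33 + y)) = 3*((33 + y)*(103 + u)) = 3*(33 + y)*(103 + u))
(7231/9074 + 1/((8694 - 18190)*(-14315))) + t(-40/130, x(-14, 2)) = (7231/9074 + 1/((8694 - 18190)*(-14315))) + (10197 + 99*2 + 309*(-40/130) + 3*2*(-40/130)) = (7231*(1/9074) - 1/14315/(-9496)) + (10197 + 198 + 309*(-40*1/130) + 3*2*(-40*1/130)) = (7231/9074 - 1/9496*(-1/14315)) + (10197 + 198 + 309*(-4/13) + 3*2*(-4/13)) = (7231/9074 + 1/135935240) + (10197 + 198 - 1236/13 - 24/13) = 491473864757/616738183880 + 133875/13 = 6351708732859757/616738183880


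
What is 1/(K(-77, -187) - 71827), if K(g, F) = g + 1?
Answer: -1/71903 ≈ -1.3908e-5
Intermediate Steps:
K(g, F) = 1 + g
1/(K(-77, -187) - 71827) = 1/((1 - 77) - 71827) = 1/(-76 - 71827) = 1/(-71903) = -1/71903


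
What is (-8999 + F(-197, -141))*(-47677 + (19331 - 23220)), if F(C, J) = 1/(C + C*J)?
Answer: 6399145139077/13790 ≈ 4.6404e+8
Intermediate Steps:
(-8999 + F(-197, -141))*(-47677 + (19331 - 23220)) = (-8999 + 1/((-197)*(1 - 141)))*(-47677 + (19331 - 23220)) = (-8999 - 1/197/(-140))*(-47677 - 3889) = (-8999 - 1/197*(-1/140))*(-51566) = (-8999 + 1/27580)*(-51566) = -248192419/27580*(-51566) = 6399145139077/13790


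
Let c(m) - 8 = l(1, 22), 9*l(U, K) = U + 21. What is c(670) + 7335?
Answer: 66109/9 ≈ 7345.4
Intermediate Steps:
l(U, K) = 7/3 + U/9 (l(U, K) = (U + 21)/9 = (21 + U)/9 = 7/3 + U/9)
c(m) = 94/9 (c(m) = 8 + (7/3 + (⅑)*1) = 8 + (7/3 + ⅑) = 8 + 22/9 = 94/9)
c(670) + 7335 = 94/9 + 7335 = 66109/9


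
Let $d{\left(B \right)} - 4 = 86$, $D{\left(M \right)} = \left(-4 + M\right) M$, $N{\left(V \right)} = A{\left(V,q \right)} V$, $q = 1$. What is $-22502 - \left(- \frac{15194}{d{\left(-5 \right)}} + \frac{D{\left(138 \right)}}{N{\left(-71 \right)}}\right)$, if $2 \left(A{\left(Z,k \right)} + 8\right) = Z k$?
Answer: $- \frac{2069835347}{92655} \approx -22339.0$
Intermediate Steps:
$A{\left(Z,k \right)} = -8 + \frac{Z k}{2}$
$N{\left(V \right)} = V \left(-8 + \frac{V}{2}\right)$ ($N{\left(V \right)} = \left(-8 + \frac{1}{2} V 1\right) V = \left(-8 + \frac{V}{2}\right) V = V \left(-8 + \frac{V}{2}\right)$)
$D{\left(M \right)} = M \left(-4 + M\right)$
$d{\left(B \right)} = 90$ ($d{\left(B \right)} = 4 + 86 = 90$)
$-22502 - \left(- \frac{15194}{d{\left(-5 \right)}} + \frac{D{\left(138 \right)}}{N{\left(-71 \right)}}\right) = -22502 - \left(- \frac{15194}{90} + \frac{138 \left(-4 + 138\right)}{\frac{1}{2} \left(-71\right) \left(-16 - 71\right)}\right) = -22502 - \left(\left(-15194\right) \frac{1}{90} + \frac{138 \cdot 134}{\frac{1}{2} \left(-71\right) \left(-87\right)}\right) = -22502 - \left(- \frac{7597}{45} + \frac{18492}{\frac{6177}{2}}\right) = -22502 - \left(- \frac{7597}{45} + 18492 \cdot \frac{2}{6177}\right) = -22502 - \left(- \frac{7597}{45} + \frac{12328}{2059}\right) = -22502 - - \frac{15087463}{92655} = -22502 + \frac{15087463}{92655} = - \frac{2069835347}{92655}$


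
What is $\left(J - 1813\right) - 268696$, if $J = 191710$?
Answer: $-78799$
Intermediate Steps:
$\left(J - 1813\right) - 268696 = \left(191710 - 1813\right) - 268696 = 189897 - 268696 = -78799$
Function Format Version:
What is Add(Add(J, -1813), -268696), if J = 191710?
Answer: -78799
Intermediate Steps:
Add(Add(J, -1813), -268696) = Add(Add(191710, -1813), -268696) = Add(189897, -268696) = -78799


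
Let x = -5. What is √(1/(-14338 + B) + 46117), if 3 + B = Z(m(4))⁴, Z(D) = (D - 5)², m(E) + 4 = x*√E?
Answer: √133020302048766115112787/1698354870 ≈ 214.75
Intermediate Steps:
m(E) = -4 - 5*√E
Z(D) = (-5 + D)²
B = 16983563038 (B = -3 + ((-5 + (-4 - 5*√4))²)⁴ = -3 + ((-5 + (-4 - 5*2))²)⁴ = -3 + ((-5 + (-4 - 10))²)⁴ = -3 + ((-5 - 14)²)⁴ = -3 + ((-19)²)⁴ = -3 + 361⁴ = -3 + 16983563041 = 16983563038)
√(1/(-14338 + B) + 46117) = √(1/(-14338 + 16983563038) + 46117) = √(1/16983548700 + 46117) = √(783230315397901/16983548700) = √133020302048766115112787/1698354870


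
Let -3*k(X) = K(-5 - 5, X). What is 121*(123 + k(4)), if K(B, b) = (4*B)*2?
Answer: 54329/3 ≈ 18110.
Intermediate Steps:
K(B, b) = 8*B
k(X) = 80/3 (k(X) = -8*(-5 - 5)/3 = -8*(-10)/3 = -⅓*(-80) = 80/3)
121*(123 + k(4)) = 121*(123 + 80/3) = 121*(449/3) = 54329/3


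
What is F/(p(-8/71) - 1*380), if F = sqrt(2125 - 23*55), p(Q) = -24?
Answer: -sqrt(215)/202 ≈ -0.072588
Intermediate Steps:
F = 2*sqrt(215) (F = sqrt(2125 - 1265) = sqrt(860) = 2*sqrt(215) ≈ 29.326)
F/(p(-8/71) - 1*380) = (2*sqrt(215))/(-24 - 1*380) = (2*sqrt(215))/(-24 - 380) = (2*sqrt(215))/(-404) = (2*sqrt(215))*(-1/404) = -sqrt(215)/202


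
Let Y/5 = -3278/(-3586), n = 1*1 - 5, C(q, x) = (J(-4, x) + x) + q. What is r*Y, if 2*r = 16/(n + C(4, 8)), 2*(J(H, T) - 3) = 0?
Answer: 5960/1793 ≈ 3.3240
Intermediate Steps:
J(H, T) = 3 (J(H, T) = 3 + (½)*0 = 3 + 0 = 3)
C(q, x) = 3 + q + x (C(q, x) = (3 + x) + q = 3 + q + x)
n = -4 (n = 1 - 5 = -4)
r = 8/11 (r = (16/(-4 + (3 + 4 + 8)))/2 = (16/(-4 + 15))/2 = (16/11)/2 = (16*(1/11))/2 = (½)*(16/11) = 8/11 ≈ 0.72727)
Y = 745/163 (Y = 5*(-3278/(-3586)) = 5*(-3278*(-1/3586)) = 5*(149/163) = 745/163 ≈ 4.5705)
r*Y = (8/11)*(745/163) = 5960/1793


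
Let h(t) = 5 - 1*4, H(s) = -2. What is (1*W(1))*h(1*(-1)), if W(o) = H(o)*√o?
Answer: -2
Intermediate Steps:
W(o) = -2*√o
h(t) = 1 (h(t) = 5 - 4 = 1)
(1*W(1))*h(1*(-1)) = (1*(-2*√1))*1 = (1*(-2*1))*1 = (1*(-2))*1 = -2*1 = -2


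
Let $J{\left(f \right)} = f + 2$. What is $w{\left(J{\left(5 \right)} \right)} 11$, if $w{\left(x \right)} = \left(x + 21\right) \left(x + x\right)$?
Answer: $4312$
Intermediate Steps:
$J{\left(f \right)} = 2 + f$
$w{\left(x \right)} = 2 x \left(21 + x\right)$ ($w{\left(x \right)} = \left(21 + x\right) 2 x = 2 x \left(21 + x\right)$)
$w{\left(J{\left(5 \right)} \right)} 11 = 2 \left(2 + 5\right) \left(21 + \left(2 + 5\right)\right) 11 = 2 \cdot 7 \left(21 + 7\right) 11 = 2 \cdot 7 \cdot 28 \cdot 11 = 392 \cdot 11 = 4312$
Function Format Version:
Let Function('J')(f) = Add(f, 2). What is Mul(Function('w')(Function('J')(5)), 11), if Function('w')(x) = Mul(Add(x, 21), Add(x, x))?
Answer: 4312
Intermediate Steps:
Function('J')(f) = Add(2, f)
Function('w')(x) = Mul(2, x, Add(21, x)) (Function('w')(x) = Mul(Add(21, x), Mul(2, x)) = Mul(2, x, Add(21, x)))
Mul(Function('w')(Function('J')(5)), 11) = Mul(Mul(2, Add(2, 5), Add(21, Add(2, 5))), 11) = Mul(Mul(2, 7, Add(21, 7)), 11) = Mul(Mul(2, 7, 28), 11) = Mul(392, 11) = 4312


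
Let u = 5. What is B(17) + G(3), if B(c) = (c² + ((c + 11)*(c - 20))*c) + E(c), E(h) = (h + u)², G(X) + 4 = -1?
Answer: -660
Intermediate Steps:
G(X) = -5 (G(X) = -4 - 1 = -5)
E(h) = (5 + h)² (E(h) = (h + 5)² = (5 + h)²)
B(c) = c² + (5 + c)² + c*(-20 + c)*(11 + c) (B(c) = (c² + ((c + 11)*(c - 20))*c) + (5 + c)² = (c² + ((11 + c)*(-20 + c))*c) + (5 + c)² = (c² + ((-20 + c)*(11 + c))*c) + (5 + c)² = (c² + c*(-20 + c)*(11 + c)) + (5 + c)² = c² + (5 + c)² + c*(-20 + c)*(11 + c))
B(17) + G(3) = (25 + 17³ - 210*17 - 7*17²) - 5 = (25 + 4913 - 3570 - 7*289) - 5 = (25 + 4913 - 3570 - 2023) - 5 = -655 - 5 = -660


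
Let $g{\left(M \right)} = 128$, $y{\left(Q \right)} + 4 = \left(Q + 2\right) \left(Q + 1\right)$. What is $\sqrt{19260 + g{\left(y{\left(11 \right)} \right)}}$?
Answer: $2 \sqrt{4847} \approx 139.24$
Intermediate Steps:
$y{\left(Q \right)} = -4 + \left(1 + Q\right) \left(2 + Q\right)$ ($y{\left(Q \right)} = -4 + \left(Q + 2\right) \left(Q + 1\right) = -4 + \left(2 + Q\right) \left(1 + Q\right) = -4 + \left(1 + Q\right) \left(2 + Q\right)$)
$\sqrt{19260 + g{\left(y{\left(11 \right)} \right)}} = \sqrt{19260 + 128} = \sqrt{19388} = 2 \sqrt{4847}$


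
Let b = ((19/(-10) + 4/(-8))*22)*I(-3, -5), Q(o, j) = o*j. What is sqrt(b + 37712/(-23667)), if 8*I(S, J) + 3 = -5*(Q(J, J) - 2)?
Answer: sqrt(222109332270)/16905 ≈ 27.878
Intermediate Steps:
Q(o, j) = j*o
I(S, J) = 7/8 - 5*J**2/8 (I(S, J) = -3/8 + (-5*(J*J - 2))/8 = -3/8 + (-5*(J**2 - 2))/8 = -3/8 + (-5*(-2 + J**2))/8 = -3/8 + (10 - 5*J**2)/8 = -3/8 + (5/4 - 5*J**2/8) = 7/8 - 5*J**2/8)
b = 3894/5 (b = ((19/(-10) + 4/(-8))*22)*(7/8 - 5/8*(-5)**2) = ((19*(-1/10) + 4*(-1/8))*22)*(7/8 - 5/8*25) = ((-19/10 - 1/2)*22)*(7/8 - 125/8) = -12/5*22*(-59/4) = -264/5*(-59/4) = 3894/5 ≈ 778.80)
sqrt(b + 37712/(-23667)) = sqrt(3894/5 + 37712/(-23667)) = sqrt(3894/5 + 37712*(-1/23667)) = sqrt(3894/5 - 37712/23667) = sqrt(91970738/118335) = sqrt(222109332270)/16905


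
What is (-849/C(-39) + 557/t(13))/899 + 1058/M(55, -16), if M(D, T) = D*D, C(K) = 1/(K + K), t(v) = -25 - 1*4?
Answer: 5835223143/78864775 ≈ 73.990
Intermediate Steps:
t(v) = -29 (t(v) = -25 - 4 = -29)
C(K) = 1/(2*K)
M(D, T) = D²
(-849/C(-39) + 557/t(13))/899 + 1058/M(55, -16) = (-849/((½)/(-39)) + 557/(-29))/899 + 1058/(55²) = (-849/((½)*(-1/39)) + 557*(-1/29))*(1/899) + 1058/3025 = (-849/(-1/78) - 557/29)*(1/899) + 1058*(1/3025) = (-849*(-78) - 557/29)*(1/899) + 1058/3025 = (66222 - 557/29)*(1/899) + 1058/3025 = (1919881/29)*(1/899) + 1058/3025 = 1919881/26071 + 1058/3025 = 5835223143/78864775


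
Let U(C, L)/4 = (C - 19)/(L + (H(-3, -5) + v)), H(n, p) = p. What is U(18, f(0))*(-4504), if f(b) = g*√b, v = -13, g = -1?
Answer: -9008/9 ≈ -1000.9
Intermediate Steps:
f(b) = -√b
U(C, L) = 4*(-19 + C)/(-18 + L) (U(C, L) = 4*((C - 19)/(L + (-5 - 13))) = 4*((-19 + C)/(L - 18)) = 4*((-19 + C)/(-18 + L)) = 4*(-19 + C)/(-18 + L))
U(18, f(0))*(-4504) = (4*(-19 + 18)/(-18 - √0))*(-4504) = (4*(-1)/(-18 - 1*0))*(-4504) = (4*(-1)/(-18 + 0))*(-4504) = (4*(-1)/(-18))*(-4504) = (4*(-1/18)*(-1))*(-4504) = (2/9)*(-4504) = -9008/9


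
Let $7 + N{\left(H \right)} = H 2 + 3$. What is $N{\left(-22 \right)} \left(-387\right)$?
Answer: $18576$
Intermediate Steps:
$N{\left(H \right)} = -4 + 2 H$ ($N{\left(H \right)} = -7 + \left(H 2 + 3\right) = -7 + \left(2 H + 3\right) = -7 + \left(3 + 2 H\right) = -4 + 2 H$)
$N{\left(-22 \right)} \left(-387\right) = \left(-4 + 2 \left(-22\right)\right) \left(-387\right) = \left(-4 - 44\right) \left(-387\right) = \left(-48\right) \left(-387\right) = 18576$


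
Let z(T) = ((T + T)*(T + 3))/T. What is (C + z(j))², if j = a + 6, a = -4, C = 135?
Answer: 21025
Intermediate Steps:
j = 2 (j = -4 + 6 = 2)
z(T) = 6 + 2*T (z(T) = ((2*T)*(3 + T))/T = (2*T*(3 + T))/T = 6 + 2*T)
(C + z(j))² = (135 + (6 + 2*2))² = (135 + (6 + 4))² = (135 + 10)² = 145² = 21025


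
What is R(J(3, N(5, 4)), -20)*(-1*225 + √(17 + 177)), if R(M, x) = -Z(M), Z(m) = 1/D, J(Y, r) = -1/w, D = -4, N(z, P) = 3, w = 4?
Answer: -225/4 + √194/4 ≈ -52.768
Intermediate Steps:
J(Y, r) = -¼ (J(Y, r) = -1/4 = -1*¼ = -¼)
Z(m) = -¼ (Z(m) = 1/(-4) = -¼)
R(M, x) = ¼ (R(M, x) = -1*(-¼) = ¼)
R(J(3, N(5, 4)), -20)*(-1*225 + √(17 + 177)) = (-1*225 + √(17 + 177))/4 = (-225 + √194)/4 = -225/4 + √194/4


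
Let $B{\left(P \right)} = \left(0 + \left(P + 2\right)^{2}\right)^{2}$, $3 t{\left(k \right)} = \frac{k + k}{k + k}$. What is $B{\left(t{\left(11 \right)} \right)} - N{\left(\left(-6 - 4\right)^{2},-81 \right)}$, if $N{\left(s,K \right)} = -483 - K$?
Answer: $\frac{34963}{81} \approx 431.64$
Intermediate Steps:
$t{\left(k \right)} = \frac{1}{3}$ ($t{\left(k \right)} = \frac{\left(k + k\right) \frac{1}{k + k}}{3} = \frac{2 k \frac{1}{2 k}}{3} = \frac{1}{3} \cdot 1 = \frac{1}{3}$)
$B{\left(P \right)} = \left(2 + P\right)^{4}$ ($B{\left(P \right)} = \left(0 + \left(2 + P\right)^{2}\right)^{2} = \left(\left(2 + P\right)^{2}\right)^{2} = \left(2 + P\right)^{4}$)
$B{\left(t{\left(11 \right)} \right)} - N{\left(\left(-6 - 4\right)^{2},-81 \right)} = \left(2 + \frac{1}{3}\right)^{4} - \left(-483 - -81\right) = \left(\frac{7}{3}\right)^{4} - \left(-483 + 81\right) = \frac{2401}{81} - -402 = \frac{2401}{81} + 402 = \frac{34963}{81}$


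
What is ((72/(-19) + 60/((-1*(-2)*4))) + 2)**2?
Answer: 47089/1444 ≈ 32.610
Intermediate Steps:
((72/(-19) + 60/((-1*(-2)*4))) + 2)**2 = ((72*(-1/19) + 60/((2*4))) + 2)**2 = ((-72/19 + 60/8) + 2)**2 = ((-72/19 + 60*(1/8)) + 2)**2 = ((-72/19 + 15/2) + 2)**2 = (141/38 + 2)**2 = (217/38)**2 = 47089/1444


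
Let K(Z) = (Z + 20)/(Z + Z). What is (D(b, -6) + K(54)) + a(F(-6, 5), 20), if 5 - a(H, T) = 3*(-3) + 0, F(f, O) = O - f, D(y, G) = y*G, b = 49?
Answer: -15083/54 ≈ -279.31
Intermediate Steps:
D(y, G) = G*y
a(H, T) = 14 (a(H, T) = 5 - (3*(-3) + 0) = 5 - (-9 + 0) = 5 - 1*(-9) = 5 + 9 = 14)
K(Z) = (20 + Z)/(2*Z) (K(Z) = (20 + Z)/((2*Z)) = (20 + Z)*(1/(2*Z)) = (20 + Z)/(2*Z))
(D(b, -6) + K(54)) + a(F(-6, 5), 20) = (-6*49 + (½)*(20 + 54)/54) + 14 = (-294 + (½)*(1/54)*74) + 14 = (-294 + 37/54) + 14 = -15839/54 + 14 = -15083/54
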